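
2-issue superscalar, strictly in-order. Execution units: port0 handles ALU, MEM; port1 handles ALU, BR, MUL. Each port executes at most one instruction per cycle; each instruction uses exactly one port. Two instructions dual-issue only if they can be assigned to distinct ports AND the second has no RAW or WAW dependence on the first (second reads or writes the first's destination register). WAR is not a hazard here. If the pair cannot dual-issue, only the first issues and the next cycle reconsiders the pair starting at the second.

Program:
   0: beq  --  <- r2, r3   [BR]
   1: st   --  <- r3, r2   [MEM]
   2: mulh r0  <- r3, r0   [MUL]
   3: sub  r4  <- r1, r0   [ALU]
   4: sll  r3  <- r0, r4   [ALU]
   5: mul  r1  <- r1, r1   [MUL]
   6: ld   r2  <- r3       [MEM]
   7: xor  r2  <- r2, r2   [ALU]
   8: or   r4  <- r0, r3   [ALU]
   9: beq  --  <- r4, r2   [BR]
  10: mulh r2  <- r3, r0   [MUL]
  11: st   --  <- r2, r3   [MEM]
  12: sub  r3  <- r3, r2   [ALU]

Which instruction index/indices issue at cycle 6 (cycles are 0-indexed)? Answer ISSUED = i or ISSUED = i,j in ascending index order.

ISSUED = 9

c0: i0&i1 beq.BR+st.MEM  pair
c1: i2 mulh.MUL  RAW r0
c2: i3 sub.ALU  RAW r4
c3: i4&i5 sll.ALU+mul.MUL  pair
c4: i6 ld.MEM  RAW+WAW r2
c5: i7&i8 xor.ALU+or.ALU  pair
c6: i9 beq.BR  no-port BR/MUL
c7: i10 mulh.MUL  RAW r2
c8: i11&i12 st.MEM+sub.ALU  pair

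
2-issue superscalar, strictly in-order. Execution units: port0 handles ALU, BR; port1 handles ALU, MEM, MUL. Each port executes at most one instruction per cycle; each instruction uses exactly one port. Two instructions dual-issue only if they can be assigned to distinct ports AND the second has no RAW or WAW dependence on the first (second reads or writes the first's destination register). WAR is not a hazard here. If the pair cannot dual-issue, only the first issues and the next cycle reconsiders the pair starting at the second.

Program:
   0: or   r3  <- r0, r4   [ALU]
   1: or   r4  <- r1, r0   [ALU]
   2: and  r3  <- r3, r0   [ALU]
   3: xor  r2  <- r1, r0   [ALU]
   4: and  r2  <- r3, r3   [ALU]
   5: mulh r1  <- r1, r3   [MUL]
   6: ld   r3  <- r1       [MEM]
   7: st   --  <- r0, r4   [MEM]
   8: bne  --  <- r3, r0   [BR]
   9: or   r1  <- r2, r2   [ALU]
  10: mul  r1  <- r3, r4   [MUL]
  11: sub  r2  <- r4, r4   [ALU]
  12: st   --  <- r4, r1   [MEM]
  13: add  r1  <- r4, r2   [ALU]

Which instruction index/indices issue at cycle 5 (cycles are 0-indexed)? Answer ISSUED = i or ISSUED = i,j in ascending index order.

ISSUED = 9

[0] i0,i1  or;or  -- pair
[1] i2,i3  and;xor  -- pair
[2] i4,i5  and;mulh  -- pair
[3] i6  ld  -- no-port MEM/MEM
[4] i7,i8  st;bne  -- pair
[5] i9  or  -- WAW r1
[6] i10,i11  mul;sub  -- pair
[7] i12,i13  st;add  -- pair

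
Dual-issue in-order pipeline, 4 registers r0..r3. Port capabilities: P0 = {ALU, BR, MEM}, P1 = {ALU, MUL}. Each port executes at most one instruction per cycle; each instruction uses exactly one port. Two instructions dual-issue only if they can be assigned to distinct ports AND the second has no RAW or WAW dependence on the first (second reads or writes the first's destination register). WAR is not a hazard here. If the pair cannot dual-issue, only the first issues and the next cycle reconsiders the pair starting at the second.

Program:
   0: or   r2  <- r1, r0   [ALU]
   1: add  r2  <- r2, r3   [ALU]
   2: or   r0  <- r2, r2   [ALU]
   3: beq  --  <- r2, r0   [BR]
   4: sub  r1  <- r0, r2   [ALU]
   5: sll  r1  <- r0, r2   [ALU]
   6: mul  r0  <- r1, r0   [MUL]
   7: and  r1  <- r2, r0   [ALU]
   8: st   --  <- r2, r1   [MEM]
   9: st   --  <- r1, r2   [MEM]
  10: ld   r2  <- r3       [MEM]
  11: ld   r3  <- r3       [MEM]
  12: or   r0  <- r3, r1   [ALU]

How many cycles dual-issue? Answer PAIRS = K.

  cy0 -> i0 (or) RAW+WAW r2
  cy1 -> i1 (add) RAW r2
  cy2 -> i2 (or) RAW r0
  cy3 -> i3+i4 (beq;sub) 2-wide
  cy4 -> i5 (sll) RAW r1
  cy5 -> i6 (mul) RAW r0
  cy6 -> i7 (and) RAW r1
  cy7 -> i8 (st) no-port MEM/MEM
  cy8 -> i9 (st) no-port MEM/MEM
  cy9 -> i10 (ld) no-port MEM/MEM
  cy10 -> i11 (ld) RAW r3
  cy11 -> i12 (or) tail

PAIRS = 1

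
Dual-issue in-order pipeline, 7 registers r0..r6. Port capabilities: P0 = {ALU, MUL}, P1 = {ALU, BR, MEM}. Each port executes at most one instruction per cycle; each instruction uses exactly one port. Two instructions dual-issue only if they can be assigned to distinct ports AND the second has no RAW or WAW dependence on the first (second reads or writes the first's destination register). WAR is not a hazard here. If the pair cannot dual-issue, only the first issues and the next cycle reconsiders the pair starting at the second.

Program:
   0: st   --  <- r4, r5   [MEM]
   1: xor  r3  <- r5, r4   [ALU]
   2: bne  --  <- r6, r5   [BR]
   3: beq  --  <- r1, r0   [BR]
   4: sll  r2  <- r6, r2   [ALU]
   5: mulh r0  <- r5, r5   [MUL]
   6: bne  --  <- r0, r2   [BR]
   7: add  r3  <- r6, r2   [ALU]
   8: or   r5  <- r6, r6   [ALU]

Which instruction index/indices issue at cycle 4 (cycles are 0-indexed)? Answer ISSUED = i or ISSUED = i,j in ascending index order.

0. st xor @i0/i1  | pair
1. bne @i2  | no-port BR/BR
2. beq sll @i3/i4  | pair
3. mulh @i5  | RAW r0
4. bne add @i6/i7  | pair
5. or @i8  | tail

ISSUED = 6,7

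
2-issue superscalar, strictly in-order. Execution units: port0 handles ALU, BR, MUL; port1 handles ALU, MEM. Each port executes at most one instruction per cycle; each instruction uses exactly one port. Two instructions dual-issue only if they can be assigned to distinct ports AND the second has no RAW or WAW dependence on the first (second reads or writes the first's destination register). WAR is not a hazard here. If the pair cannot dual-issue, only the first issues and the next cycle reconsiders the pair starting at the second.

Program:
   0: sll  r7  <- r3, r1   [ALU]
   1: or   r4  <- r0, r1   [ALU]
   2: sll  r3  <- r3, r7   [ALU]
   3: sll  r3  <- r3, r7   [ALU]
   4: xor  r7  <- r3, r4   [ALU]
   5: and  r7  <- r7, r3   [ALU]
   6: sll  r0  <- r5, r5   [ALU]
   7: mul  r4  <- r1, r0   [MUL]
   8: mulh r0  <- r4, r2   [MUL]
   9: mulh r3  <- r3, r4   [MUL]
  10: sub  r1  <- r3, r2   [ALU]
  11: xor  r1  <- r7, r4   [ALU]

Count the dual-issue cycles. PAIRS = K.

[0] i0&i1  sll/or  -- 2-wide
[1] i2  sll  -- RAW+WAW r3
[2] i3  sll  -- RAW r3
[3] i4  xor  -- RAW+WAW r7
[4] i5&i6  and/sll  -- 2-wide
[5] i7  mul  -- no-port MUL/MUL
[6] i8  mulh  -- no-port MUL/MUL
[7] i9  mulh  -- RAW r3
[8] i10  sub  -- WAW r1
[9] i11  xor  -- tail

PAIRS = 2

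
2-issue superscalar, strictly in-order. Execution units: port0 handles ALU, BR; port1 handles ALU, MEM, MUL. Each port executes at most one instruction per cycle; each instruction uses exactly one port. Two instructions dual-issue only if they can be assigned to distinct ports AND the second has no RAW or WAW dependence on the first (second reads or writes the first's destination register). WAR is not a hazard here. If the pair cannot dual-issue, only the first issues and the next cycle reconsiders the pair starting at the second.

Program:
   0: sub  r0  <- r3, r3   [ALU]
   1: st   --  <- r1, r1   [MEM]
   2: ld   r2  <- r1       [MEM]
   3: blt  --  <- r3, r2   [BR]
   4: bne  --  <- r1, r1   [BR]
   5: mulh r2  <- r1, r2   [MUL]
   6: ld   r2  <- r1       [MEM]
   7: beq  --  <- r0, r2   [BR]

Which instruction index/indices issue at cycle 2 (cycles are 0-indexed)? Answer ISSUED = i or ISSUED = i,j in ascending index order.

#0 head=0: sub.ALU+st.MEM i0/i1 pair
#1 head=2: ld.MEM i2 RAW r2
#2 head=3: blt.BR i3 no-port BR/BR
#3 head=4: bne.BR+mulh.MUL i4/i5 pair
#4 head=6: ld.MEM i6 RAW r2
#5 head=7: beq.BR i7 tail

ISSUED = 3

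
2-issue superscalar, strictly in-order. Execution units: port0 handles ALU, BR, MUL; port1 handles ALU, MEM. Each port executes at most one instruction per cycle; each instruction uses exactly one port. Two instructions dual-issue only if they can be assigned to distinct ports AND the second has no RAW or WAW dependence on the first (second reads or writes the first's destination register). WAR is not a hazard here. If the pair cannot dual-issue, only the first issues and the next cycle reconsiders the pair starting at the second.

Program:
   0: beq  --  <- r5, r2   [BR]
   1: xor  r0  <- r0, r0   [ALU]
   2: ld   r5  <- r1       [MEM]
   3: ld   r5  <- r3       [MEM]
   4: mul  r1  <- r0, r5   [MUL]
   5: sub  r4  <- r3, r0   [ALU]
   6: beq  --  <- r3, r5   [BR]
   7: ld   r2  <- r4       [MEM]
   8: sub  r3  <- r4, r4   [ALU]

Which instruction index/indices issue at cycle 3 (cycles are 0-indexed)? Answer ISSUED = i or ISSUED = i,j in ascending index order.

ISSUED = 4,5

  cy0 -> i0/i1 (beq xor) dual
  cy1 -> i2 (ld) no-port MEM/MEM
  cy2 -> i3 (ld) RAW r5
  cy3 -> i4/i5 (mul sub) dual
  cy4 -> i6/i7 (beq ld) dual
  cy5 -> i8 (sub) tail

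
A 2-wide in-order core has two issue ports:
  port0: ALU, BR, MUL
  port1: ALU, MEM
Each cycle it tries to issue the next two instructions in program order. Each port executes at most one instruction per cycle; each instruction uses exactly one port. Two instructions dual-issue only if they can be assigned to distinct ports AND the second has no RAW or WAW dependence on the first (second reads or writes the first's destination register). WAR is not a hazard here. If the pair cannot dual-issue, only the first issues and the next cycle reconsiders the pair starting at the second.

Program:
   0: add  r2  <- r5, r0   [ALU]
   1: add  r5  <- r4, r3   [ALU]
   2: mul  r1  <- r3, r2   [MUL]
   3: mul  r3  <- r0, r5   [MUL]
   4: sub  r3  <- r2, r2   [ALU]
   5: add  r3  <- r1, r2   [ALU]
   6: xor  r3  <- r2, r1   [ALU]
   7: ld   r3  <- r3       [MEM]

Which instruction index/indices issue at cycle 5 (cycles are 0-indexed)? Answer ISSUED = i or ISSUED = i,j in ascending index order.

  cy0 -> i0/i1 (add/add) pair
  cy1 -> i2 (mul) no-port MUL/MUL
  cy2 -> i3 (mul) WAW r3
  cy3 -> i4 (sub) WAW r3
  cy4 -> i5 (add) WAW r3
  cy5 -> i6 (xor) RAW+WAW r3
  cy6 -> i7 (ld) tail

ISSUED = 6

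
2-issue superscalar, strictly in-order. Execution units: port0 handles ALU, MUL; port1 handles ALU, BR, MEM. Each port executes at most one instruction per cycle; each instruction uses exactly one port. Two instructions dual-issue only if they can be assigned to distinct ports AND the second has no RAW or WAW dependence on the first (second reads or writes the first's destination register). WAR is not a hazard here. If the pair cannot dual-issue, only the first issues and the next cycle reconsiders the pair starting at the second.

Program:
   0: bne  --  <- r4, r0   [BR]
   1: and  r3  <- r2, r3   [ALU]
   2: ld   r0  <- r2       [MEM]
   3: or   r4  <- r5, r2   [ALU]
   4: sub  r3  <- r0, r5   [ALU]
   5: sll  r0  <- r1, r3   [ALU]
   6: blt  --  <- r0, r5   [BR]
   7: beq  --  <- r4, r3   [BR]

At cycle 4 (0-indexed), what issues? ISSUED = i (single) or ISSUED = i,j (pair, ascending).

  cy0 -> i0,i1 (bne and) dual
  cy1 -> i2,i3 (ld or) dual
  cy2 -> i4 (sub) RAW r3
  cy3 -> i5 (sll) RAW r0
  cy4 -> i6 (blt) no-port BR/BR
  cy5 -> i7 (beq) tail

ISSUED = 6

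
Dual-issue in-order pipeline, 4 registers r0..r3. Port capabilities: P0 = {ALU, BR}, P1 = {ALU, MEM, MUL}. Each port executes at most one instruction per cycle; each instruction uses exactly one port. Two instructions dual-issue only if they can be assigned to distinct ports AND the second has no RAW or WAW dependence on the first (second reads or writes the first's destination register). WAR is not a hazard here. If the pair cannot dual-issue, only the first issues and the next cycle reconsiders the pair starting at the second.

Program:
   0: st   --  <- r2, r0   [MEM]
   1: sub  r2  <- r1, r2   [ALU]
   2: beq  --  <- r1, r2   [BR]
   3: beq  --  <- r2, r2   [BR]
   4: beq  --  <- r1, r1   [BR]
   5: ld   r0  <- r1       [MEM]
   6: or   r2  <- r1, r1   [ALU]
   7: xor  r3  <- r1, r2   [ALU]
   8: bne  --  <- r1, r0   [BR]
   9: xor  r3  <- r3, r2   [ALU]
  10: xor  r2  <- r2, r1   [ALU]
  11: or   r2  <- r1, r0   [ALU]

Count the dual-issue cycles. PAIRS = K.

PAIRS = 4

0. st.MEM;sub.ALU @i0,i1  | dual
1. beq.BR @i2  | no-port BR/BR
2. beq.BR @i3  | no-port BR/BR
3. beq.BR;ld.MEM @i4,i5  | dual
4. or.ALU @i6  | RAW r2
5. xor.ALU;bne.BR @i7,i8  | dual
6. xor.ALU;xor.ALU @i9,i10  | dual
7. or.ALU @i11  | tail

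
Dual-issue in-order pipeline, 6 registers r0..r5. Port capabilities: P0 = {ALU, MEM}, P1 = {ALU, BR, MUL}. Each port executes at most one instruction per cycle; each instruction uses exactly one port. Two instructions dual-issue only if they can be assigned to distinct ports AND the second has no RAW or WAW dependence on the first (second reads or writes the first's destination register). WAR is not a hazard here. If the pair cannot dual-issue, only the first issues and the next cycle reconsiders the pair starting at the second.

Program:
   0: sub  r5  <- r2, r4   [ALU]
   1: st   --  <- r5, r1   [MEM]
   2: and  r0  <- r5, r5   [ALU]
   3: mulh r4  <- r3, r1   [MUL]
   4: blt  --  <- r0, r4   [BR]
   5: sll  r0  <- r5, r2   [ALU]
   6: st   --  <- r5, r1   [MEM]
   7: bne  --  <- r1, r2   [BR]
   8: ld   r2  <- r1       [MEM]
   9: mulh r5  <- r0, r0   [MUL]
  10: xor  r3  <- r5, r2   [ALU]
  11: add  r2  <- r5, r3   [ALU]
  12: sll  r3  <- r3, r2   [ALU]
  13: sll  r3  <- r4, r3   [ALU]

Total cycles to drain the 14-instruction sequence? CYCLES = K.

c0: i0 sub.ALU  RAW r5
c1: i1,i2 st.MEM and.ALU  dual
c2: i3 mulh.MUL  no-port MUL/BR
c3: i4,i5 blt.BR sll.ALU  dual
c4: i6,i7 st.MEM bne.BR  dual
c5: i8,i9 ld.MEM mulh.MUL  dual
c6: i10 xor.ALU  RAW r3
c7: i11 add.ALU  RAW r2
c8: i12 sll.ALU  RAW+WAW r3
c9: i13 sll.ALU  tail

CYCLES = 10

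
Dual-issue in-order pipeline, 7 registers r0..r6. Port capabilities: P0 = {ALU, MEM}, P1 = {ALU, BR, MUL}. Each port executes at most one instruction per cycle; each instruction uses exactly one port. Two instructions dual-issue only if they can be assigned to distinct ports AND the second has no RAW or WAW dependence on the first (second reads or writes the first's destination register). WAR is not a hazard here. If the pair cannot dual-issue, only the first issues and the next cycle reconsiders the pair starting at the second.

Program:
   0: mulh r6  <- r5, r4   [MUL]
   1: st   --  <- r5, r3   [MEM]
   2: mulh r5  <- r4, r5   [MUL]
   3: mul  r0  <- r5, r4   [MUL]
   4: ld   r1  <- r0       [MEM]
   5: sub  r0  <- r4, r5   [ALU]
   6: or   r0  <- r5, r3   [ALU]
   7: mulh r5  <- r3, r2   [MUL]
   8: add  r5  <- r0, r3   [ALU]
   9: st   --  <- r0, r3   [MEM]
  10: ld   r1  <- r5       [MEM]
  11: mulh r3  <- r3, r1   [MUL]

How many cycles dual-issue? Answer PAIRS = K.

  cy0 -> i0+i1 (mulh.MUL st.MEM) 2-wide
  cy1 -> i2 (mulh.MUL) no-port MUL/MUL
  cy2 -> i3 (mul.MUL) RAW r0
  cy3 -> i4+i5 (ld.MEM sub.ALU) 2-wide
  cy4 -> i6+i7 (or.ALU mulh.MUL) 2-wide
  cy5 -> i8+i9 (add.ALU st.MEM) 2-wide
  cy6 -> i10 (ld.MEM) RAW r1
  cy7 -> i11 (mulh.MUL) tail

PAIRS = 4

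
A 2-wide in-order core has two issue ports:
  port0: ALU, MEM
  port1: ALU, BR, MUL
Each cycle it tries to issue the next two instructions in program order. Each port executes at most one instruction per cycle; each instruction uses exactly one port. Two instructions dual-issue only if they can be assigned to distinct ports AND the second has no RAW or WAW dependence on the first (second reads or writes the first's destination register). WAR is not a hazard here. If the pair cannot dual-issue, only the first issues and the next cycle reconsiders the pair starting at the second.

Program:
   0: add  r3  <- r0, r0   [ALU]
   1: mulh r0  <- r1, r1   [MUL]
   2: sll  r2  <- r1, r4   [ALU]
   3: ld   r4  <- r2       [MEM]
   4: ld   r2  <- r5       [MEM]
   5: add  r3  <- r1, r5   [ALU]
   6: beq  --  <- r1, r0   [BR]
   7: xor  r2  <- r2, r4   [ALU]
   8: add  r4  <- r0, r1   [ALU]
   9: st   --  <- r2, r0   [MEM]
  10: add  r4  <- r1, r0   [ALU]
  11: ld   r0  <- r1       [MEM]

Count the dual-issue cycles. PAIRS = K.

[0] i0&i1  add/mulh  -- 2-wide
[1] i2  sll  -- RAW r2
[2] i3  ld  -- no-port MEM/MEM
[3] i4&i5  ld/add  -- 2-wide
[4] i6&i7  beq/xor  -- 2-wide
[5] i8&i9  add/st  -- 2-wide
[6] i10&i11  add/ld  -- 2-wide

PAIRS = 5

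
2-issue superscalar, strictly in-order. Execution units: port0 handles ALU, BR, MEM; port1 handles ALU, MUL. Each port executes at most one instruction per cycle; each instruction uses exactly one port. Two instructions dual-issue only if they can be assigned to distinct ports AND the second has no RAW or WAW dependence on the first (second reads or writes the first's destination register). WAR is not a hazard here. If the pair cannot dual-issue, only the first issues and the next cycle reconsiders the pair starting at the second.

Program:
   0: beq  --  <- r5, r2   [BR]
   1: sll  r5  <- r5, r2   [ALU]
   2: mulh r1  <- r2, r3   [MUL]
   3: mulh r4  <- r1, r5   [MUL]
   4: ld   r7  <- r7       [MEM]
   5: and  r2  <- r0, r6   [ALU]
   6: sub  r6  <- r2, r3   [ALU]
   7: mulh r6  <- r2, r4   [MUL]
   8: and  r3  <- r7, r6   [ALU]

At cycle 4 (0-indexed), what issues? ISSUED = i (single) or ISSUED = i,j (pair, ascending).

ISSUED = 6

0. beq sll @i0,i1  | dual
1. mulh @i2  | no-port MUL/MUL
2. mulh ld @i3,i4  | dual
3. and @i5  | RAW r2
4. sub @i6  | WAW r6
5. mulh @i7  | RAW r6
6. and @i8  | tail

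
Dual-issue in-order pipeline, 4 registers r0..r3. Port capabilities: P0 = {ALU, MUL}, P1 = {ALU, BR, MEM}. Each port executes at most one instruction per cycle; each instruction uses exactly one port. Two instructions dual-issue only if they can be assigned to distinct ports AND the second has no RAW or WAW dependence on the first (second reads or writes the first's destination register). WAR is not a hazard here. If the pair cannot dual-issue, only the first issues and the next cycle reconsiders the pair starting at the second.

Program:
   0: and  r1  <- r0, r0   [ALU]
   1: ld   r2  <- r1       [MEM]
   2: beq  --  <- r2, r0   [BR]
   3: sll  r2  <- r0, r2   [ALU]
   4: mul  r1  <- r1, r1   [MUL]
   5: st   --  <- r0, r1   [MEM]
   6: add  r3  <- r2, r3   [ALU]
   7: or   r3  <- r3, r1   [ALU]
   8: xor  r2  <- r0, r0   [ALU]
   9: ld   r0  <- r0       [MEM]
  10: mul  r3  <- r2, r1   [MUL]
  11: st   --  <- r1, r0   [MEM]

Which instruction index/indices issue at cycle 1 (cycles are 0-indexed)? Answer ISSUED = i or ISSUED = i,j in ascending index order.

c0: i0 and  RAW r1
c1: i1 ld  no-port MEM/BR
c2: i2+i3 beq+sll  2-wide
c3: i4 mul  RAW r1
c4: i5+i6 st+add  2-wide
c5: i7+i8 or+xor  2-wide
c6: i9+i10 ld+mul  2-wide
c7: i11 st  tail

ISSUED = 1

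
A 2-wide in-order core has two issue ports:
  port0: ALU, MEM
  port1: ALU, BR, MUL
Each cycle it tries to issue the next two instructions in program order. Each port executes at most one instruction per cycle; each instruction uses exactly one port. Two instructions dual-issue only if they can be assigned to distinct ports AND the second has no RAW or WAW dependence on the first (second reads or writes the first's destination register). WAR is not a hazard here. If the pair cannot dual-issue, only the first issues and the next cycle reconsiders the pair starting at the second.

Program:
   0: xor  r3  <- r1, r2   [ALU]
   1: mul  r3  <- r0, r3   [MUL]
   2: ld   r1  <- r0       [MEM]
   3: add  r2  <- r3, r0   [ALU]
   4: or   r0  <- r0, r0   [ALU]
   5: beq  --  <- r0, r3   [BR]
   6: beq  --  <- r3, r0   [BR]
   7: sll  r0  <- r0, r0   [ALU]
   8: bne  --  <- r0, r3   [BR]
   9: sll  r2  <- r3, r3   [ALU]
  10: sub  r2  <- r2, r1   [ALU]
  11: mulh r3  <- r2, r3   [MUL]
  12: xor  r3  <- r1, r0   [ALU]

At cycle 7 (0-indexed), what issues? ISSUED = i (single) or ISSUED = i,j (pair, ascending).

ISSUED = 11

c0: i0 xor.ALU  RAW+WAW r3
c1: i1&i2 mul.MUL ld.MEM  dual
c2: i3&i4 add.ALU or.ALU  dual
c3: i5 beq.BR  no-port BR/BR
c4: i6&i7 beq.BR sll.ALU  dual
c5: i8&i9 bne.BR sll.ALU  dual
c6: i10 sub.ALU  RAW r2
c7: i11 mulh.MUL  WAW r3
c8: i12 xor.ALU  tail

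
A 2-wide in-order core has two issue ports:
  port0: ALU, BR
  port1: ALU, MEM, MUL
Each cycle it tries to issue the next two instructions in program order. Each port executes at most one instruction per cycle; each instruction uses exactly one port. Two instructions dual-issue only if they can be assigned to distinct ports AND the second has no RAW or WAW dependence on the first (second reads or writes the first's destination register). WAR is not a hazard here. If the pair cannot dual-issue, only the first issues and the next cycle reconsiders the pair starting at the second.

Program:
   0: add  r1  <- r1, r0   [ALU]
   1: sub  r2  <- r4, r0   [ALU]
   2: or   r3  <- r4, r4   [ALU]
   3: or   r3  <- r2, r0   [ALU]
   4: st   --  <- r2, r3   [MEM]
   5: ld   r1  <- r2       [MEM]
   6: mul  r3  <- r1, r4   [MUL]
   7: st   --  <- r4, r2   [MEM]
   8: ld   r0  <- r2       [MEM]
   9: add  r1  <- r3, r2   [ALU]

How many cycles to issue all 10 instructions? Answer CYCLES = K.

[0] i0+i1  add+sub  -- pair
[1] i2  or  -- WAW r3
[2] i3  or  -- RAW r3
[3] i4  st  -- no-port MEM/MEM
[4] i5  ld  -- no-port MEM/MUL
[5] i6  mul  -- no-port MUL/MEM
[6] i7  st  -- no-port MEM/MEM
[7] i8+i9  ld+add  -- pair

CYCLES = 8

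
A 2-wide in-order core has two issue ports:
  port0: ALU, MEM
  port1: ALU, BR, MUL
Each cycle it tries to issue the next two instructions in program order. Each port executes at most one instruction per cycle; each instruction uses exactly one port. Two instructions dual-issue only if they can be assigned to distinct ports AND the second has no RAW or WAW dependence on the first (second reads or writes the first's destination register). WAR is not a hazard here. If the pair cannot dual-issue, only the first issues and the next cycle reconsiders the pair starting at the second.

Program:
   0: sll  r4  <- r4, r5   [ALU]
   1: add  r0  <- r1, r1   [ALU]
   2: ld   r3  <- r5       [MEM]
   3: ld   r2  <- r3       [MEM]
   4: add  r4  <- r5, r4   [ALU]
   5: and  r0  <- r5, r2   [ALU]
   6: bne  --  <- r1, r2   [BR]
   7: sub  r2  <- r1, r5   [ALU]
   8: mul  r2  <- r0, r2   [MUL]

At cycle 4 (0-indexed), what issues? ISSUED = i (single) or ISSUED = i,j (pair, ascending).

ISSUED = 7

t=0 i0/i1:sll.ALU+add.ALU ; 2-wide
t=1 i2:ld.MEM ; no-port MEM/MEM
t=2 i3/i4:ld.MEM+add.ALU ; 2-wide
t=3 i5/i6:and.ALU+bne.BR ; 2-wide
t=4 i7:sub.ALU ; RAW+WAW r2
t=5 i8:mul.MUL ; tail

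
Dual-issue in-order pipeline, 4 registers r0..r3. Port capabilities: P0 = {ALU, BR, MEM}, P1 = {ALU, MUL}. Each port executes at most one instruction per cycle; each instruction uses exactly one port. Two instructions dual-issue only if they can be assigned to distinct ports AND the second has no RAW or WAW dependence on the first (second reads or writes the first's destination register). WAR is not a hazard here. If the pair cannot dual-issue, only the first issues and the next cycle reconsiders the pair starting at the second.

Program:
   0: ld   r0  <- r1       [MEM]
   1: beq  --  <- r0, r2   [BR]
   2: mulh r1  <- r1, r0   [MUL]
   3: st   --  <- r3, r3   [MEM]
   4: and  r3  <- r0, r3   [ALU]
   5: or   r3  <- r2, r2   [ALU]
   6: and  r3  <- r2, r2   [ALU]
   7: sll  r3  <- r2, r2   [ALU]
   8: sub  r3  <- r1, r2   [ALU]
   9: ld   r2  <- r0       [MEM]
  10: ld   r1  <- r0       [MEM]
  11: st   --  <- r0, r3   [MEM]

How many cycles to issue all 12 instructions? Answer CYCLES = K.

CYCLES = 9

#0 head=0: ld.MEM i0 no-port MEM/BR
#1 head=1: beq.BR mulh.MUL i1,i2 2-wide
#2 head=3: st.MEM and.ALU i3,i4 2-wide
#3 head=5: or.ALU i5 WAW r3
#4 head=6: and.ALU i6 WAW r3
#5 head=7: sll.ALU i7 WAW r3
#6 head=8: sub.ALU ld.MEM i8,i9 2-wide
#7 head=10: ld.MEM i10 no-port MEM/MEM
#8 head=11: st.MEM i11 tail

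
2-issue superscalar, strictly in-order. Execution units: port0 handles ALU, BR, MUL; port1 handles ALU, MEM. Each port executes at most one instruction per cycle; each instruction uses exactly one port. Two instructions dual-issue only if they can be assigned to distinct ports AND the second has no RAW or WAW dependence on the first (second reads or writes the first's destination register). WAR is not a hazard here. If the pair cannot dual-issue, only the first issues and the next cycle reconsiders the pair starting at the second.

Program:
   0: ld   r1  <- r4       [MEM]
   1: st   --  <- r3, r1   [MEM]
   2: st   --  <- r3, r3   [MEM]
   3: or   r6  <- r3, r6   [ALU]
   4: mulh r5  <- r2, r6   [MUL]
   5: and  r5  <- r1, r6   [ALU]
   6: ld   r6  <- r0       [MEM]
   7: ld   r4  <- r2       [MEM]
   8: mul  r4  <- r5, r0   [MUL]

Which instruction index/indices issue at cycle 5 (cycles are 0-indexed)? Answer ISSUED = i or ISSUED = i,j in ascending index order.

ISSUED = 7

#0 head=0: ld i0 no-port MEM/MEM
#1 head=1: st i1 no-port MEM/MEM
#2 head=2: st/or i2&i3 2-wide
#3 head=4: mulh i4 WAW r5
#4 head=5: and/ld i5&i6 2-wide
#5 head=7: ld i7 WAW r4
#6 head=8: mul i8 tail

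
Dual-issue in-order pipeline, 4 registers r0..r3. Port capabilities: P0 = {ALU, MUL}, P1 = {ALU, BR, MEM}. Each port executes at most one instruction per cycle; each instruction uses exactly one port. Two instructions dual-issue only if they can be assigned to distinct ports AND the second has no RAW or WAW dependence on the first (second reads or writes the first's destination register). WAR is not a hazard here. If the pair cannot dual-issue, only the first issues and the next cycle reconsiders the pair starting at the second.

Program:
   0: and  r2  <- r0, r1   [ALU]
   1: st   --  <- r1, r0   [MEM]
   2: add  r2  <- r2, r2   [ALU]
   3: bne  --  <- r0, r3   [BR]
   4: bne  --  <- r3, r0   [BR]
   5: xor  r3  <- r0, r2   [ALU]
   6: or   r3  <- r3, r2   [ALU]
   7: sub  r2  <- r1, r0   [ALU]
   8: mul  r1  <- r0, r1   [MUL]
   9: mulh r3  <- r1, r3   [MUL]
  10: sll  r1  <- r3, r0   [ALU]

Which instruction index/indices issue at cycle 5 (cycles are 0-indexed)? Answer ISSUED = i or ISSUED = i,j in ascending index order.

ISSUED = 9

#0 head=0: and.ALU+st.MEM i0&i1 pair
#1 head=2: add.ALU+bne.BR i2&i3 pair
#2 head=4: bne.BR+xor.ALU i4&i5 pair
#3 head=6: or.ALU+sub.ALU i6&i7 pair
#4 head=8: mul.MUL i8 no-port MUL/MUL
#5 head=9: mulh.MUL i9 RAW r3
#6 head=10: sll.ALU i10 tail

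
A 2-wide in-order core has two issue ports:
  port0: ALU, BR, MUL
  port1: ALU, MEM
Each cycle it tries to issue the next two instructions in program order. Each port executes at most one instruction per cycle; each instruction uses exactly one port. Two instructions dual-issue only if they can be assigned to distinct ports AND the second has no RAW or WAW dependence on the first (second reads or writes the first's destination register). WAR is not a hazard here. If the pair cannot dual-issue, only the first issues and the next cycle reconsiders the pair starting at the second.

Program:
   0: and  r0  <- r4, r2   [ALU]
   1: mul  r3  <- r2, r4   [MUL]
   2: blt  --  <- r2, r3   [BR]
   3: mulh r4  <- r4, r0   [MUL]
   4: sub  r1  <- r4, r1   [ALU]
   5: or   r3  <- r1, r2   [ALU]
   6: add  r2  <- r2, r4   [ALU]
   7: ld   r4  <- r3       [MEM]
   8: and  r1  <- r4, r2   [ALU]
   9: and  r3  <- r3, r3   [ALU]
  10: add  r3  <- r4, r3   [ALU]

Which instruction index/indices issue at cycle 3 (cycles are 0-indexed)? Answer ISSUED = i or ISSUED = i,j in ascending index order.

#0 head=0: and/mul i0&i1 dual
#1 head=2: blt i2 no-port BR/MUL
#2 head=3: mulh i3 RAW r4
#3 head=4: sub i4 RAW r1
#4 head=5: or/add i5&i6 dual
#5 head=7: ld i7 RAW r4
#6 head=8: and/and i8&i9 dual
#7 head=10: add i10 tail

ISSUED = 4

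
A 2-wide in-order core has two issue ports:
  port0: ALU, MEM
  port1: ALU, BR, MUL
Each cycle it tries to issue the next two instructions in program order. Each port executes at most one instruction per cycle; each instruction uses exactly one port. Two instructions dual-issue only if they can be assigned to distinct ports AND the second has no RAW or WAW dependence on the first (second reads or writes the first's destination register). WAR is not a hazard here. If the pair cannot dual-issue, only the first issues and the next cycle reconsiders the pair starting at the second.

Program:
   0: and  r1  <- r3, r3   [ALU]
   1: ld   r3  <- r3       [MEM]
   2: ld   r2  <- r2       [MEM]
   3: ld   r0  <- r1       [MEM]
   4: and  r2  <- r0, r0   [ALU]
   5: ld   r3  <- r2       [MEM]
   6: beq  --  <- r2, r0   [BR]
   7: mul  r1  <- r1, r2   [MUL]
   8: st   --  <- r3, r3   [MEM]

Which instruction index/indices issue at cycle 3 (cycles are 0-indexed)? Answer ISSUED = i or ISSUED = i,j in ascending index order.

ISSUED = 4

#0 head=0: and.ALU+ld.MEM i0+i1 2-wide
#1 head=2: ld.MEM i2 no-port MEM/MEM
#2 head=3: ld.MEM i3 RAW r0
#3 head=4: and.ALU i4 RAW r2
#4 head=5: ld.MEM+beq.BR i5+i6 2-wide
#5 head=7: mul.MUL+st.MEM i7+i8 2-wide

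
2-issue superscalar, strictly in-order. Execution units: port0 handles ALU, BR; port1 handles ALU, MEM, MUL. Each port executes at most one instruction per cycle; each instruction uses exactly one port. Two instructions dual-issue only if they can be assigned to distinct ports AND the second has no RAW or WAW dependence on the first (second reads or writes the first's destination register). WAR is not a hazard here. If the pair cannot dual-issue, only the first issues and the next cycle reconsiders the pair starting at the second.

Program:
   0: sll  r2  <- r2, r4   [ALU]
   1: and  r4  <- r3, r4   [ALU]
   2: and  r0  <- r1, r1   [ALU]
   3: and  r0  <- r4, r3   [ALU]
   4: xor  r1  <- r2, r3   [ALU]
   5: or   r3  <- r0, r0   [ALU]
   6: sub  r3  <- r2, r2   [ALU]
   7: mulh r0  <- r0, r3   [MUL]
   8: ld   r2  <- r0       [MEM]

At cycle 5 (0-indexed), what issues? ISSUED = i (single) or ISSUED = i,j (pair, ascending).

ISSUED = 7

t=0 i0/i1:sll.ALU and.ALU ; pair
t=1 i2:and.ALU ; WAW r0
t=2 i3/i4:and.ALU xor.ALU ; pair
t=3 i5:or.ALU ; WAW r3
t=4 i6:sub.ALU ; RAW r3
t=5 i7:mulh.MUL ; no-port MUL/MEM
t=6 i8:ld.MEM ; tail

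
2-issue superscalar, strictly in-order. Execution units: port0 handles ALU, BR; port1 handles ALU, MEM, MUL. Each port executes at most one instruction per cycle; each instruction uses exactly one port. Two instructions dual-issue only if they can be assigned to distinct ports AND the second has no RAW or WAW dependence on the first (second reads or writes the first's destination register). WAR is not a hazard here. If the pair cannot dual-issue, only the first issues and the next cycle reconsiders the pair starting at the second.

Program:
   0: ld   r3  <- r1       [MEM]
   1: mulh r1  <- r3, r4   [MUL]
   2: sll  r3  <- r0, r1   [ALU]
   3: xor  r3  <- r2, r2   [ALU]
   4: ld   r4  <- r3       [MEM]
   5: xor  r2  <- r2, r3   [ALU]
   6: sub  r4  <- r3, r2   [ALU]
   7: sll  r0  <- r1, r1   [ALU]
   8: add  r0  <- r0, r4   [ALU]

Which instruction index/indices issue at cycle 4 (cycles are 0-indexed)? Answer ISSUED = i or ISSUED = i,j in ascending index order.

ISSUED = 4,5

t=0 i0:ld.MEM ; no-port MEM/MUL
t=1 i1:mulh.MUL ; RAW r1
t=2 i2:sll.ALU ; WAW r3
t=3 i3:xor.ALU ; RAW r3
t=4 i4/i5:ld.MEM+xor.ALU ; dual
t=5 i6/i7:sub.ALU+sll.ALU ; dual
t=6 i8:add.ALU ; tail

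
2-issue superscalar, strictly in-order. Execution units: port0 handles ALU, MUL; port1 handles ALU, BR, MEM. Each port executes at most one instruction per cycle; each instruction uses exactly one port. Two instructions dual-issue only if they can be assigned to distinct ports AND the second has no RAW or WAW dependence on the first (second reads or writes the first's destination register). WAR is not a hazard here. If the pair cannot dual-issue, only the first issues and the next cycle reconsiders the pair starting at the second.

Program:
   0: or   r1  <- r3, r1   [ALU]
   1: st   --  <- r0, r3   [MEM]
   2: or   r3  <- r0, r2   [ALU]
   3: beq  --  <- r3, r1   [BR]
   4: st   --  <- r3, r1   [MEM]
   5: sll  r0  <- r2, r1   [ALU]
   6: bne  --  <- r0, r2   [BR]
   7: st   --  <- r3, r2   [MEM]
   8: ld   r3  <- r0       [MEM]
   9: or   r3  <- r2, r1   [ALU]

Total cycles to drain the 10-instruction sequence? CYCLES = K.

CYCLES = 8

t=0 i0,i1:or.ALU/st.MEM ; 2-wide
t=1 i2:or.ALU ; RAW r3
t=2 i3:beq.BR ; no-port BR/MEM
t=3 i4,i5:st.MEM/sll.ALU ; 2-wide
t=4 i6:bne.BR ; no-port BR/MEM
t=5 i7:st.MEM ; no-port MEM/MEM
t=6 i8:ld.MEM ; WAW r3
t=7 i9:or.ALU ; tail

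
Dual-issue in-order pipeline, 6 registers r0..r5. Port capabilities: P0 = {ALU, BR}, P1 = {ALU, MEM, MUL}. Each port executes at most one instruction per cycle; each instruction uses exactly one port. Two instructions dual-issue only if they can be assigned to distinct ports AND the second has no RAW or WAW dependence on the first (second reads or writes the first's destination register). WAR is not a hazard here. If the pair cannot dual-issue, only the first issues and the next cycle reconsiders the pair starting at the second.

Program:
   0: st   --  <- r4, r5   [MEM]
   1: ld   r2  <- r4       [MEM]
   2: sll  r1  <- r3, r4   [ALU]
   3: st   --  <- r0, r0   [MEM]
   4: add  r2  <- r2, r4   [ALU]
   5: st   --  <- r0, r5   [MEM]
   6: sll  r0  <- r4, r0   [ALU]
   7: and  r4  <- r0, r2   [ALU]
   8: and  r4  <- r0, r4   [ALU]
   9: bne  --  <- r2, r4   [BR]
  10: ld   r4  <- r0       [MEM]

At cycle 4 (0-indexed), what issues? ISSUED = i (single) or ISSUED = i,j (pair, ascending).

#0 head=0: st i0 no-port MEM/MEM
#1 head=1: ld sll i1&i2 2-wide
#2 head=3: st add i3&i4 2-wide
#3 head=5: st sll i5&i6 2-wide
#4 head=7: and i7 RAW+WAW r4
#5 head=8: and i8 RAW r4
#6 head=9: bne ld i9&i10 2-wide

ISSUED = 7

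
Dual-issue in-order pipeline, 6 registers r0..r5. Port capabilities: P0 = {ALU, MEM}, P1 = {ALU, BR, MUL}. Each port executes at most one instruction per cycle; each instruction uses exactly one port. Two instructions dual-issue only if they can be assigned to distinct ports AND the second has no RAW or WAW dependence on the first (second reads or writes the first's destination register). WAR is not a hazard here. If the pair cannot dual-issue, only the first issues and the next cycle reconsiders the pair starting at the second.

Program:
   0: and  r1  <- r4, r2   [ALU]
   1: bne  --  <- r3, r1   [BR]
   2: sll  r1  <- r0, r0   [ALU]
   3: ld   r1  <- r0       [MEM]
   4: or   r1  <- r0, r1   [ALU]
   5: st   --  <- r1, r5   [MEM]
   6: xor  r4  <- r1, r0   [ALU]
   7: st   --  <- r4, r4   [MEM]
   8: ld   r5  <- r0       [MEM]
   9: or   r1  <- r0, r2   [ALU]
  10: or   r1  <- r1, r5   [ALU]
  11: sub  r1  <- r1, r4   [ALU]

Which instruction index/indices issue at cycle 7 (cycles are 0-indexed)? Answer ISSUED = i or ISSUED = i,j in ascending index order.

ISSUED = 10

t=0 i0:and ; RAW r1
t=1 i1+i2:bne+sll ; pair
t=2 i3:ld ; RAW+WAW r1
t=3 i4:or ; RAW r1
t=4 i5+i6:st+xor ; pair
t=5 i7:st ; no-port MEM/MEM
t=6 i8+i9:ld+or ; pair
t=7 i10:or ; RAW+WAW r1
t=8 i11:sub ; tail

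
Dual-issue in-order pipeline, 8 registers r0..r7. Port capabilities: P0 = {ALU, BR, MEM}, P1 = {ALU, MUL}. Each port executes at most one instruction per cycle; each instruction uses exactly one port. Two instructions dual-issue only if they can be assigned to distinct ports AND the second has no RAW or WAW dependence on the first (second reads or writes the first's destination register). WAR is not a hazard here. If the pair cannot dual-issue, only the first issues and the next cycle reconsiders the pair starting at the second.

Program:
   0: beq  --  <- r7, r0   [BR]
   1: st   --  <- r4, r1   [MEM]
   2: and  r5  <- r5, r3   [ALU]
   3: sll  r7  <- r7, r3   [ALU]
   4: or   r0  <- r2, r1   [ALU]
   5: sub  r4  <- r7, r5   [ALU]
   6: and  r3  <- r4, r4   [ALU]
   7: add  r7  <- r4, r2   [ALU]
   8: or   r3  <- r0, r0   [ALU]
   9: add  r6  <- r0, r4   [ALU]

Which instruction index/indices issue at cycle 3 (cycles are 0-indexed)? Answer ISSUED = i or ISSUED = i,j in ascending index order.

t=0 i0:beq ; no-port BR/MEM
t=1 i1+i2:st/and ; pair
t=2 i3+i4:sll/or ; pair
t=3 i5:sub ; RAW r4
t=4 i6+i7:and/add ; pair
t=5 i8+i9:or/add ; pair

ISSUED = 5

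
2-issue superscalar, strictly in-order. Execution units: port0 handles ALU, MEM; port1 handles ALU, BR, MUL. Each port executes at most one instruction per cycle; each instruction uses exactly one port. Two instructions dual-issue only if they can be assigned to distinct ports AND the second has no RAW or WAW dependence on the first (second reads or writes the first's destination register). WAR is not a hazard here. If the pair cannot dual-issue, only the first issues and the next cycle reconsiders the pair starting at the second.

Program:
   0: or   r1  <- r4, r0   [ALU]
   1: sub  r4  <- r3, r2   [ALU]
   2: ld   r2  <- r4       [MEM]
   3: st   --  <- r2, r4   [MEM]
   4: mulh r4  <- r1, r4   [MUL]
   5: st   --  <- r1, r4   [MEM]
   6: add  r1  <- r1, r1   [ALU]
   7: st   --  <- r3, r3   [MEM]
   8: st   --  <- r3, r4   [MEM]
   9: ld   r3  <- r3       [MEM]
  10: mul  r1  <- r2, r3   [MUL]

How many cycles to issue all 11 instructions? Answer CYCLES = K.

CYCLES = 8

c0: i0/i1 or.ALU;sub.ALU  dual
c1: i2 ld.MEM  no-port MEM/MEM
c2: i3/i4 st.MEM;mulh.MUL  dual
c3: i5/i6 st.MEM;add.ALU  dual
c4: i7 st.MEM  no-port MEM/MEM
c5: i8 st.MEM  no-port MEM/MEM
c6: i9 ld.MEM  RAW r3
c7: i10 mul.MUL  tail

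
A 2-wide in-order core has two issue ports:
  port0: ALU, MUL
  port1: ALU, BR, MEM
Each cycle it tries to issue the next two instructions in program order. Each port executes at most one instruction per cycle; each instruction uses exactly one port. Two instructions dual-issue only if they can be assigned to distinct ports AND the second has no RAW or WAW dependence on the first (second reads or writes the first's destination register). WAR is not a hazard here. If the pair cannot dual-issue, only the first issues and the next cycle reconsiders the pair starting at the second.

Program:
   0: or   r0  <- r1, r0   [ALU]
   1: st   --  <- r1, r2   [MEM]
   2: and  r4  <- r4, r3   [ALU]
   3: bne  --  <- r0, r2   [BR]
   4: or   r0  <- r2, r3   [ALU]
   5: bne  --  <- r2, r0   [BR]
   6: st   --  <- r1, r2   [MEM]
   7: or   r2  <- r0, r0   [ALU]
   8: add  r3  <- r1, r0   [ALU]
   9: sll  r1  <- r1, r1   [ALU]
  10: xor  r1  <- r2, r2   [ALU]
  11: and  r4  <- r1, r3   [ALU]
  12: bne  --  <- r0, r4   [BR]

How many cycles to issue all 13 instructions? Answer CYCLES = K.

CYCLES = 9

c0: i0,i1 or st  pair
c1: i2,i3 and bne  pair
c2: i4 or  RAW r0
c3: i5 bne  no-port BR/MEM
c4: i6,i7 st or  pair
c5: i8,i9 add sll  pair
c6: i10 xor  RAW r1
c7: i11 and  RAW r4
c8: i12 bne  tail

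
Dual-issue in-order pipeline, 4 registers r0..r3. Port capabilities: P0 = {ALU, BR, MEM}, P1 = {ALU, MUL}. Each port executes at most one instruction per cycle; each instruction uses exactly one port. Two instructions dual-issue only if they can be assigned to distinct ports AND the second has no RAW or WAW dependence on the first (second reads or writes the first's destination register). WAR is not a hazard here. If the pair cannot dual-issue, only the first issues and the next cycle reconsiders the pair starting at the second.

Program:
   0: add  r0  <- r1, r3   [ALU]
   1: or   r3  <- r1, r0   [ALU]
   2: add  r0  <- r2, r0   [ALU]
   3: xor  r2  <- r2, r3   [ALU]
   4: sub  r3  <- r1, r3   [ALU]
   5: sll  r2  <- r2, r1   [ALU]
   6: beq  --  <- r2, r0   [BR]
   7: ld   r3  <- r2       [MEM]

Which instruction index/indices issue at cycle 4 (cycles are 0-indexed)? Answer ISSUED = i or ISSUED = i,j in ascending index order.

ISSUED = 6

0. add.ALU @i0  | RAW r0
1. or.ALU add.ALU @i1/i2  | pair
2. xor.ALU sub.ALU @i3/i4  | pair
3. sll.ALU @i5  | RAW r2
4. beq.BR @i6  | no-port BR/MEM
5. ld.MEM @i7  | tail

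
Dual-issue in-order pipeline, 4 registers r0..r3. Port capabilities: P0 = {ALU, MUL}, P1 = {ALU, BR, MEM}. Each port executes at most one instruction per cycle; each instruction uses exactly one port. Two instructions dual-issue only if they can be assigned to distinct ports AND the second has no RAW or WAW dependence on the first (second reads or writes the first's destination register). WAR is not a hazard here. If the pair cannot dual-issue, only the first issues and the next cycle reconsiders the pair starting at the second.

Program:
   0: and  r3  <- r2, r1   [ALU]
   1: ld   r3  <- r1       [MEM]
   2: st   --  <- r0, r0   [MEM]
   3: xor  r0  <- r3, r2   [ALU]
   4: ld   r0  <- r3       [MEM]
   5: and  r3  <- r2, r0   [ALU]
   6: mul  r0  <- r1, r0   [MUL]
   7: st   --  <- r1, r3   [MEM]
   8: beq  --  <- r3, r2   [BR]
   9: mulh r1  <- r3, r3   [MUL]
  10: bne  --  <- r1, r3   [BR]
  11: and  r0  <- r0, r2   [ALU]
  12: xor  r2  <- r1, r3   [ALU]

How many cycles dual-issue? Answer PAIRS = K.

0. and.ALU @i0  | WAW r3
1. ld.MEM @i1  | no-port MEM/MEM
2. st.MEM xor.ALU @i2,i3  | dual
3. ld.MEM @i4  | RAW r0
4. and.ALU mul.MUL @i5,i6  | dual
5. st.MEM @i7  | no-port MEM/BR
6. beq.BR mulh.MUL @i8,i9  | dual
7. bne.BR and.ALU @i10,i11  | dual
8. xor.ALU @i12  | tail

PAIRS = 4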